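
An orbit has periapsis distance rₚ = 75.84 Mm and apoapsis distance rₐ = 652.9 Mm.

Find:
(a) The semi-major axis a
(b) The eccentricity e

Convert to SI: rₚ = 75.84 Mm = 7.584e+07 m; rₐ = 652.9 Mm = 6.529e+08 m.
(a) a = (rₚ + rₐ) / 2 = (7.584e+07 + 6.529e+08) / 2 ≈ 3.644e+08 m = 364.4 Mm.
(b) e = (rₐ − rₚ) / (rₐ + rₚ) = (6.529e+08 − 7.584e+07) / (6.529e+08 + 7.584e+07) ≈ 0.7919.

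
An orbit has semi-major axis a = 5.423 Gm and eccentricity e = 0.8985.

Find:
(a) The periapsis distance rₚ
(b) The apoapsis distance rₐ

Convert to SI: a = 5.423 Gm = 5.423e+09 m.
(a) rₚ = a(1 − e) = 5.423e+09 · (1 − 0.8985) = 5.423e+09 · 0.1015 ≈ 5.504e+08 m = 550.4 Mm.
(b) rₐ = a(1 + e) = 5.423e+09 · (1 + 0.8985) = 5.423e+09 · 1.8985 ≈ 1.03e+10 m = 10.3 Gm.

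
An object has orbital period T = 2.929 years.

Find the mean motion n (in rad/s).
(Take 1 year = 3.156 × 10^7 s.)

Convert to SI: T = 2.929 years = 9.24392e+07 s.
n = 2π / T.
n = 2π / 9.24392e+07 s ≈ 6.797e-08 rad/s.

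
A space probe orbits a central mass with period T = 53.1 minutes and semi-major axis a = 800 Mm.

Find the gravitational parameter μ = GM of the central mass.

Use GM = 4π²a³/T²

Convert to SI: T = 53.1 minutes = 3186 s; a = 800 Mm = 8e+08 m.
GM = 4π² · a³ / T².
GM = 4π² · (8e+08)³ / (3186)² m³/s² ≈ 1.991e+21 m³/s² = 1.991 × 10^21 m³/s².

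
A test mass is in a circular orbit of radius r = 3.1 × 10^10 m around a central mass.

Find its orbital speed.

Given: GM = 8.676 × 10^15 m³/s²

For a circular orbit, gravity supplies the centripetal force, so v = √(GM / r).
v = √(8.676e+15 / 3.1e+10) m/s ≈ 529 m/s = 529 m/s.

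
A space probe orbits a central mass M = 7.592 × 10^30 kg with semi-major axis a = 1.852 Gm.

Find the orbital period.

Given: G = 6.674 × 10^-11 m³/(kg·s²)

Convert to SI: a = 1.852 Gm = 1.852e+09 m.
GM = G · M = 6.674e-11 · 7.592e+30 = 5.0669e+20 m³/s².
Kepler's third law: T = 2π √(a³ / GM).
Substituting a = 1.852e+09 m and GM = 5.0669e+20 m³/s²:
T = 2π √((1.852e+09)³ / 5.0669e+20) s
T ≈ 2.225e+04 s = 6.18 hours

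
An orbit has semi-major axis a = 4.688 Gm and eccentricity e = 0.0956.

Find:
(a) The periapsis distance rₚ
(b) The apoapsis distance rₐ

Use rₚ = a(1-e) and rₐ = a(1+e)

Convert to SI: a = 4.688 Gm = 4.688e+09 m.
(a) rₚ = a(1 − e) = 4.688e+09 · (1 − 0.0956) = 4.688e+09 · 0.9044 ≈ 4.24e+09 m = 4.24 Gm.
(b) rₐ = a(1 + e) = 4.688e+09 · (1 + 0.0956) = 4.688e+09 · 1.0956 ≈ 5.136e+09 m = 5.136 Gm.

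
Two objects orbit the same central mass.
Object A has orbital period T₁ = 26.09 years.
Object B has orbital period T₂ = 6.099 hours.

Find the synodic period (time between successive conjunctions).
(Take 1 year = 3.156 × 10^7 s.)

Convert to SI: T₁ = 26.09 years = 8.234e+08 s; T₂ = 6.099 hours = 21956.4 s.
T_syn = |T₁ · T₂ / (T₁ − T₂)|.
T_syn = |8.234e+08 · 21956.4 / (8.234e+08 − 21956.4)| s ≈ 2.196e+04 s = 6.099 hours.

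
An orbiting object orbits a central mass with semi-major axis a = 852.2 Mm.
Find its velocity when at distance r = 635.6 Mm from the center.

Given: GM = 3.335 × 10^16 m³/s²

Convert to SI: a = 852.2 Mm = 8.522e+08 m; r = 635.6 Mm = 6.356e+08 m.
Vis-viva: v = √(GM · (2/r − 1/a)).
2/r − 1/a = 2/6.356e+08 − 1/8.522e+08 = 1.9732e-09 m⁻¹.
v = √(3.335e+16 · 1.9732e-09) m/s ≈ 8112 m/s = 8.112 km/s.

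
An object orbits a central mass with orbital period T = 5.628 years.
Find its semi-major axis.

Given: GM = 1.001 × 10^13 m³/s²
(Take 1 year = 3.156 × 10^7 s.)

Convert to SI: T = 5.628 years = 1.7762e+08 s.
Invert Kepler's third law: a = (GM · T² / (4π²))^(1/3).
Substituting T = 1.7762e+08 s and GM = 1.001e+13 m³/s²:
a = (1.001e+13 · (1.7762e+08)² / (4π²))^(1/3) m
a ≈ 2e+09 m = 2 Gm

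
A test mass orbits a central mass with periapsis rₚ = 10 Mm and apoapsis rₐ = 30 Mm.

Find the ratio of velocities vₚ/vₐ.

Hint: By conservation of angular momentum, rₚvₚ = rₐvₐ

Convert to SI: rₚ = 10 Mm = 1e+07 m; rₐ = 30 Mm = 3e+07 m.
Conservation of angular momentum gives rₚvₚ = rₐvₐ, so vₚ/vₐ = rₐ/rₚ.
vₚ/vₐ = 3e+07 / 1e+07 ≈ 3.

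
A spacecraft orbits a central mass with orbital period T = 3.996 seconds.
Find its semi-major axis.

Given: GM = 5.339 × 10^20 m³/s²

Invert Kepler's third law: a = (GM · T² / (4π²))^(1/3).
Substituting T = 3.996 s and GM = 5.339e+20 m³/s²:
a = (5.339e+20 · (3.996)² / (4π²))^(1/3) m
a ≈ 6e+06 m = 6 Mm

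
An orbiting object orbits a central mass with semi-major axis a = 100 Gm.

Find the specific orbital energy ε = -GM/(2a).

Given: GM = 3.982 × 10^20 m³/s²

Convert to SI: a = 100 Gm = 1e+11 m.
ε = −GM / (2a).
ε = −3.982e+20 / (2 · 1e+11) J/kg ≈ -1.991e+09 J/kg = -1.991 GJ/kg.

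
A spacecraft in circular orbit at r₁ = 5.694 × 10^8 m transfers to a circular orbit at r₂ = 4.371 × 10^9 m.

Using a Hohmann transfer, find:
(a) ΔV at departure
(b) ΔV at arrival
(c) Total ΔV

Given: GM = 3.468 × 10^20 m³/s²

Transfer semi-major axis: a_t = (r₁ + r₂)/2 = (5.694e+08 + 4.371e+09)/2 = 2.4702e+09 m.
Circular speeds: v₁ = √(GM/r₁) = 780424 m/s, v₂ = √(GM/r₂) = 281676 m/s.
Transfer speeds (vis-viva v² = GM(2/r − 1/a_t)): v₁ᵗ = 1.03814e+06 m/s, v₂ᵗ = 135236 m/s.
(a) ΔV₁ = |v₁ᵗ − v₁| ≈ 2.577e+05 m/s = 257.7 km/s.
(b) ΔV₂ = |v₂ − v₂ᵗ| ≈ 1.464e+05 m/s = 146.4 km/s.
(c) ΔV_total = ΔV₁ + ΔV₂ ≈ 4.042e+05 m/s = 404.2 km/s.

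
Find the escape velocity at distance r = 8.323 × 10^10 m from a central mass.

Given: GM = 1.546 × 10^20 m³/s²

Escape velocity comes from setting total energy to zero: ½v² − GM/r = 0 ⇒ v_esc = √(2GM / r).
v_esc = √(2 · 1.546e+20 / 8.323e+10) m/s ≈ 6.095e+04 m/s = 60.95 km/s.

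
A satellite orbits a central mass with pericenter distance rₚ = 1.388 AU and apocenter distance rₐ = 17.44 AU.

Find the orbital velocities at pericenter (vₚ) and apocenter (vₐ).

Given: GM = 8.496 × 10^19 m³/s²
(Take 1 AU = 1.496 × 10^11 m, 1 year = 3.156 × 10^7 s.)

Convert to SI: rₚ = 1.388 AU = 2.07645e+11 m; rₐ = 17.44 AU = 2.60902e+12 m.
Use the vis-viva equation v² = GM(2/r − 1/a) with a = (rₚ + rₐ)/2 = (2.07645e+11 + 2.60902e+12)/2 = 1.40833e+12 m.
vₚ = √(GM · (2/rₚ − 1/a)) = √(8.496e+19 · (2/2.07645e+11 − 1/1.40833e+12)) m/s ≈ 2.753e+04 m/s = 5.808 AU/year.
vₐ = √(GM · (2/rₐ − 1/a)) = √(8.496e+19 · (2/2.60902e+12 − 1/1.40833e+12)) m/s ≈ 2191 m/s = 0.4623 AU/year.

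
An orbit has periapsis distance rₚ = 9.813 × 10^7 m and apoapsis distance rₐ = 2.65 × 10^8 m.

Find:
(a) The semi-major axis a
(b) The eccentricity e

(a) a = (rₚ + rₐ) / 2 = (9.813e+07 + 2.65e+08) / 2 ≈ 1.816e+08 m = 1.816 × 10^8 m.
(b) e = (rₐ − rₚ) / (rₐ + rₚ) = (2.65e+08 − 9.813e+07) / (2.65e+08 + 9.813e+07) ≈ 0.4595.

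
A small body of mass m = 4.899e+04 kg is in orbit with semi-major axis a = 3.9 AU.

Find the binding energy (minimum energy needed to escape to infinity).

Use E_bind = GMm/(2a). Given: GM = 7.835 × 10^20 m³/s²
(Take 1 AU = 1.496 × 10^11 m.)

Convert to SI: a = 3.9 AU = 5.8344e+11 m.
Total orbital energy is E = −GMm/(2a); binding energy is E_bind = −E = GMm/(2a).
E_bind = 7.835e+20 · 4.899e+04 / (2 · 5.8344e+11) J ≈ 3.289e+13 J = 32.89 TJ.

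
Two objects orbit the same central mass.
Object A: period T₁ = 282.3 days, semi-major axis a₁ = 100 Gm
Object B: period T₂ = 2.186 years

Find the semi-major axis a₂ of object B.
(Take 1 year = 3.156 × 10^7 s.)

Convert to SI: T₁ = 282.3 days = 2.43907e+07 s; a₁ = 100 Gm = 1e+11 m; T₂ = 2.186 years = 6.89902e+07 s.
Kepler's third law: (T₁/T₂)² = (a₁/a₂)³ ⇒ a₂ = a₁ · (T₂/T₁)^(2/3).
T₂/T₁ = 6.89902e+07 / 2.43907e+07 = 2.82854.
a₂ = 1e+11 · (2.82854)^(2/3) m ≈ 2e+11 m = 200 Gm.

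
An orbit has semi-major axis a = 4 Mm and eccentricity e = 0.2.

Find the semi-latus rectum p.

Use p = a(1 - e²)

Convert to SI: a = 4 Mm = 4e+06 m.
p = a (1 − e²).
p = 4e+06 · (1 − (0.2)²) = 4e+06 · 0.96 ≈ 3.84e+06 m = 3.84 Mm.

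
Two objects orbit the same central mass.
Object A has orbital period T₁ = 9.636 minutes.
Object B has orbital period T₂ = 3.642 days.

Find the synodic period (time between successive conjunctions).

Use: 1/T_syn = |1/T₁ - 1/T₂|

Convert to SI: T₁ = 9.636 minutes = 578.16 s; T₂ = 3.642 days = 314669 s.
T_syn = |T₁ · T₂ / (T₁ − T₂)|.
T_syn = |578.16 · 314669 / (578.16 − 314669)| s ≈ 579.2 s = 9.654 minutes.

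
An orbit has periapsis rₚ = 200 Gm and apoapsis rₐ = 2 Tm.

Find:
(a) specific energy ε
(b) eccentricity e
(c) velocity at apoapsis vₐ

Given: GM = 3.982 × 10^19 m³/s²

Convert to SI: rₚ = 200 Gm = 2e+11 m; rₐ = 2 Tm = 2e+12 m.
(a) With a = (rₚ + rₐ)/2 = 1.1e+12 m, ε = −GM/(2a) = −3.982e+19/(2 · 1.1e+12) J/kg ≈ -1.81e+07 J/kg
(b) e = (rₐ − rₚ)/(rₐ + rₚ) = (2e+12 − 2e+11)/(2e+12 + 2e+11) ≈ 0.8182
(c) With a = (rₚ + rₐ)/2 = 1.1e+12 m, vₐ = √(GM (2/rₐ − 1/a)) = √(3.982e+19 · (2/2e+12 − 1/1.1e+12)) m/s ≈ 1903 m/s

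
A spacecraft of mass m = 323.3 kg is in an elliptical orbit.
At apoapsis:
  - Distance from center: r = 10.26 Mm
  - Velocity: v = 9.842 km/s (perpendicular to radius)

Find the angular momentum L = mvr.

Convert to SI: r = 10.26 Mm = 1.026e+07 m; v = 9.842 km/s = 9842 m/s.
Since v is perpendicular to r, L = m · v · r.
L = 323.3 · 9842 · 1.026e+07 kg·m²/s ≈ 3.265e+13 kg·m²/s.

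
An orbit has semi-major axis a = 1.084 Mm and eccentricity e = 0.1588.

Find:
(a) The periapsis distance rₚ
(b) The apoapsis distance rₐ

Convert to SI: a = 1.084 Mm = 1.084e+06 m.
(a) rₚ = a(1 − e) = 1.084e+06 · (1 − 0.1588) = 1.084e+06 · 0.8412 ≈ 9.119e+05 m = 911.9 km.
(b) rₐ = a(1 + e) = 1.084e+06 · (1 + 0.1588) = 1.084e+06 · 1.1588 ≈ 1.256e+06 m = 1.256 Mm.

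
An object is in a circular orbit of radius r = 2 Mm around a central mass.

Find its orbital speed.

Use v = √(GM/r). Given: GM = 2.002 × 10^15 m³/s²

Convert to SI: r = 2 Mm = 2e+06 m.
For a circular orbit, gravity supplies the centripetal force, so v = √(GM / r).
v = √(2.002e+15 / 2e+06) m/s ≈ 3.164e+04 m/s = 31.64 km/s.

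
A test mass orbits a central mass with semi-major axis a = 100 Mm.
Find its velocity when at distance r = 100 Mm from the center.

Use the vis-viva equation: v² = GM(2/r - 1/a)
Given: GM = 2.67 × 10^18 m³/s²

Convert to SI: a = 100 Mm = 1e+08 m; r = 100 Mm = 1e+08 m.
Vis-viva: v = √(GM · (2/r − 1/a)).
2/r − 1/a = 2/1e+08 − 1/1e+08 = 1e-08 m⁻¹.
v = √(2.67e+18 · 1e-08) m/s ≈ 1.634e+05 m/s = 163.4 km/s.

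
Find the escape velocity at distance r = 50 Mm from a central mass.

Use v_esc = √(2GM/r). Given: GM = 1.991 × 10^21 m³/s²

Convert to SI: r = 50 Mm = 5e+07 m.
Escape velocity comes from setting total energy to zero: ½v² − GM/r = 0 ⇒ v_esc = √(2GM / r).
v_esc = √(2 · 1.991e+21 / 5e+07) m/s ≈ 8.924e+06 m/s = 8924 km/s.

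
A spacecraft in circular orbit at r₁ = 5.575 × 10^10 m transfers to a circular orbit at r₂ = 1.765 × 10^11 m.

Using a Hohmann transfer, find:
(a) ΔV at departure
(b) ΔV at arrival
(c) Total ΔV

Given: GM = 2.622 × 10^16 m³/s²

Transfer semi-major axis: a_t = (r₁ + r₂)/2 = (5.575e+10 + 1.765e+11)/2 = 1.16125e+11 m.
Circular speeds: v₁ = √(GM/r₁) = 685.794 m/s, v₂ = √(GM/r₂) = 385.429 m/s.
Transfer speeds (vis-viva v² = GM(2/r − 1/a_t)): v₁ᵗ = 845.48 m/s, v₂ᵗ = 267.057 m/s.
(a) ΔV₁ = |v₁ᵗ − v₁| ≈ 159.7 m/s = 159.7 m/s.
(b) ΔV₂ = |v₂ − v₂ᵗ| ≈ 118.4 m/s = 118.4 m/s.
(c) ΔV_total = ΔV₁ + ΔV₂ ≈ 278.1 m/s = 278.1 m/s.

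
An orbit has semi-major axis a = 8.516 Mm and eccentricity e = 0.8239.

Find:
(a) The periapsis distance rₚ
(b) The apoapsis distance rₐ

Convert to SI: a = 8.516 Mm = 8.516e+06 m.
(a) rₚ = a(1 − e) = 8.516e+06 · (1 − 0.8239) = 8.516e+06 · 0.1761 ≈ 1.5e+06 m = 1.5 Mm.
(b) rₐ = a(1 + e) = 8.516e+06 · (1 + 0.8239) = 8.516e+06 · 1.8239 ≈ 1.553e+07 m = 15.53 Mm.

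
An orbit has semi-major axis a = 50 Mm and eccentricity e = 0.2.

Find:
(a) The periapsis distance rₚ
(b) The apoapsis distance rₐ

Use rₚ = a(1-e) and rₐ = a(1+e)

Convert to SI: a = 50 Mm = 5e+07 m.
(a) rₚ = a(1 − e) = 5e+07 · (1 − 0.2) = 5e+07 · 0.8 ≈ 4e+07 m = 40 Mm.
(b) rₐ = a(1 + e) = 5e+07 · (1 + 0.2) = 5e+07 · 1.2 ≈ 6e+07 m = 60 Mm.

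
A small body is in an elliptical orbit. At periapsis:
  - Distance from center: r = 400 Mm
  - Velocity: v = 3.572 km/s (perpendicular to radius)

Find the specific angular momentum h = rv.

Convert to SI: r = 400 Mm = 4e+08 m; v = 3.572 km/s = 3572 m/s.
With v perpendicular to r, h = r · v.
h = 4e+08 · 3572 m²/s ≈ 1.429e+12 m²/s.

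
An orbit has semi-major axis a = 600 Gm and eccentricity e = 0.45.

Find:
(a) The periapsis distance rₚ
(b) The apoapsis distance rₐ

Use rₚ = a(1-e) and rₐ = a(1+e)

Convert to SI: a = 600 Gm = 6e+11 m.
(a) rₚ = a(1 − e) = 6e+11 · (1 − 0.45) = 6e+11 · 0.55 ≈ 3.3e+11 m = 330 Gm.
(b) rₐ = a(1 + e) = 6e+11 · (1 + 0.45) = 6e+11 · 1.45 ≈ 8.7e+11 m = 870 Gm.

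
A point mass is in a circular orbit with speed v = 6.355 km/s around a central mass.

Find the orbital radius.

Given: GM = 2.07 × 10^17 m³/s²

Convert to SI: v = 6.355 km/s = 6355 m/s.
For a circular orbit, v² = GM / r, so r = GM / v².
r = 2.07e+17 / (6355)² m ≈ 5.126e+09 m = 5.126 Gm.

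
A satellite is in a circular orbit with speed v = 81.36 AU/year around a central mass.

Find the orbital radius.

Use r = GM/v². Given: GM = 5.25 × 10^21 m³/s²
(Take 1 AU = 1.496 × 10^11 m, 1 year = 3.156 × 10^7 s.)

Convert to SI: v = 81.36 AU/year = 385661 m/s.
For a circular orbit, v² = GM / r, so r = GM / v².
r = 5.25e+21 / (385661)² m ≈ 3.53e+10 m = 0.2359 AU.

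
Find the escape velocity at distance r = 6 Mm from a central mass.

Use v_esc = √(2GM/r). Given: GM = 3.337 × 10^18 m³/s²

Convert to SI: r = 6 Mm = 6e+06 m.
Escape velocity comes from setting total energy to zero: ½v² − GM/r = 0 ⇒ v_esc = √(2GM / r).
v_esc = √(2 · 3.337e+18 / 6e+06) m/s ≈ 1.055e+06 m/s = 1055 km/s.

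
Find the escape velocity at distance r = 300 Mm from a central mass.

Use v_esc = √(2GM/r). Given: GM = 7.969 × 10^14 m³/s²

Convert to SI: r = 300 Mm = 3e+08 m.
Escape velocity comes from setting total energy to zero: ½v² − GM/r = 0 ⇒ v_esc = √(2GM / r).
v_esc = √(2 · 7.969e+14 / 3e+08) m/s ≈ 2305 m/s = 2.305 km/s.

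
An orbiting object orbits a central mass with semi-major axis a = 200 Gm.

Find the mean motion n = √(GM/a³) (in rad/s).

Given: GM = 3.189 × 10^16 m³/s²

Convert to SI: a = 200 Gm = 2e+11 m.
n = √(GM / a³).
n = √(3.189e+16 / (2e+11)³) rad/s ≈ 1.997e-09 rad/s.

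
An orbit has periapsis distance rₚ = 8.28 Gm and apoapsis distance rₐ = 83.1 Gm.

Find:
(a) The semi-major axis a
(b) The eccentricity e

Convert to SI: rₚ = 8.28 Gm = 8.28e+09 m; rₐ = 83.1 Gm = 8.31e+10 m.
(a) a = (rₚ + rₐ) / 2 = (8.28e+09 + 8.31e+10) / 2 ≈ 4.569e+10 m = 45.69 Gm.
(b) e = (rₐ − rₚ) / (rₐ + rₚ) = (8.31e+10 − 8.28e+09) / (8.31e+10 + 8.28e+09) ≈ 0.8188.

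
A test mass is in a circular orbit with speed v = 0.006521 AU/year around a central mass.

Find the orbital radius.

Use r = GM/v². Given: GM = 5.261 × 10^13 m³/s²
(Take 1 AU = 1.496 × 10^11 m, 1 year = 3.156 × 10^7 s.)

Convert to SI: v = 0.006521 AU/year = 30.9107 m/s.
For a circular orbit, v² = GM / r, so r = GM / v².
r = 5.261e+13 / (30.9107)² m ≈ 5.506e+10 m = 0.3681 AU.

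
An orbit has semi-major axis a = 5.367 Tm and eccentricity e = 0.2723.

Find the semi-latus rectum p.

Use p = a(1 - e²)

Convert to SI: a = 5.367 Tm = 5.367e+12 m.
p = a (1 − e²).
p = 5.367e+12 · (1 − (0.2723)²) = 5.367e+12 · 0.925853 ≈ 4.969e+12 m = 4.969 Tm.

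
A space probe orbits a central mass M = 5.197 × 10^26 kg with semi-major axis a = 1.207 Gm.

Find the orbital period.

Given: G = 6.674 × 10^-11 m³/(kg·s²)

Convert to SI: a = 1.207 Gm = 1.207e+09 m.
GM = G · M = 6.674e-11 · 5.197e+26 = 3.46848e+16 m³/s².
Kepler's third law: T = 2π √(a³ / GM).
Substituting a = 1.207e+09 m and GM = 3.46848e+16 m³/s²:
T = 2π √((1.207e+09)³ / 3.46848e+16) s
T ≈ 1.415e+06 s = 16.37 days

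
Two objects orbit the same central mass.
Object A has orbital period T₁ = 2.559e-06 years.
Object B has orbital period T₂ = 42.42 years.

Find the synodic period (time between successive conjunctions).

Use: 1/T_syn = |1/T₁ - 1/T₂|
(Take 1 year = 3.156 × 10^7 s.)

Convert to SI: T₁ = 2.559e-06 years = 80.762 s; T₂ = 42.42 years = 1.33878e+09 s.
T_syn = |T₁ · T₂ / (T₁ − T₂)|.
T_syn = |80.762 · 1.33878e+09 / (80.762 − 1.33878e+09)| s ≈ 80.76 s = 2.559e-06 years.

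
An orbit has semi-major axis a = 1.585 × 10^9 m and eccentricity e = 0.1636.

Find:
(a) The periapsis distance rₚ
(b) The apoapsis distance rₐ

(a) rₚ = a(1 − e) = 1.585e+09 · (1 − 0.1636) = 1.585e+09 · 0.8364 ≈ 1.326e+09 m = 1.326 × 10^9 m.
(b) rₐ = a(1 + e) = 1.585e+09 · (1 + 0.1636) = 1.585e+09 · 1.1636 ≈ 1.844e+09 m = 1.844 × 10^9 m.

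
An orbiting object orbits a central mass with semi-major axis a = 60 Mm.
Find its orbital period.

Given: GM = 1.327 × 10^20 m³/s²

Convert to SI: a = 60 Mm = 6e+07 m.
Kepler's third law: T = 2π √(a³ / GM).
Substituting a = 6e+07 m and GM = 1.327e+20 m³/s²:
T = 2π √((6e+07)³ / 1.327e+20) s
T ≈ 253.5 s = 4.225 minutes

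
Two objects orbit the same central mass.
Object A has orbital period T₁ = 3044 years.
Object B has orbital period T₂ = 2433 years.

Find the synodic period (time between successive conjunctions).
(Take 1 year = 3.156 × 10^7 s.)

Convert to SI: T₁ = 3044 years = 9.60686e+10 s; T₂ = 2433 years = 7.67855e+10 s.
T_syn = |T₁ · T₂ / (T₁ − T₂)|.
T_syn = |9.60686e+10 · 7.67855e+10 / (9.60686e+10 − 7.67855e+10)| s ≈ 3.825e+11 s = 1.212e+04 years.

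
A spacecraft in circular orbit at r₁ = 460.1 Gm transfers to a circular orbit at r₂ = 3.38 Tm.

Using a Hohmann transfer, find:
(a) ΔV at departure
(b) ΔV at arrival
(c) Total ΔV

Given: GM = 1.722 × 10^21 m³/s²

Convert to SI: r₁ = 460.1 Gm = 4.601e+11 m; r₂ = 3.38 Tm = 3.38e+12 m.
Transfer semi-major axis: a_t = (r₁ + r₂)/2 = (4.601e+11 + 3.38e+12)/2 = 1.92005e+12 m.
Circular speeds: v₁ = √(GM/r₁) = 61177.3 m/s, v₂ = √(GM/r₂) = 22571.4 m/s.
Transfer speeds (vis-viva v² = GM(2/r − 1/a_t)): v₁ᵗ = 81169.4 m/s, v₂ᵗ = 11049.1 m/s.
(a) ΔV₁ = |v₁ᵗ − v₁| ≈ 1.999e+04 m/s = 19.99 km/s.
(b) ΔV₂ = |v₂ − v₂ᵗ| ≈ 1.152e+04 m/s = 11.52 km/s.
(c) ΔV_total = ΔV₁ + ΔV₂ ≈ 3.151e+04 m/s = 31.51 km/s.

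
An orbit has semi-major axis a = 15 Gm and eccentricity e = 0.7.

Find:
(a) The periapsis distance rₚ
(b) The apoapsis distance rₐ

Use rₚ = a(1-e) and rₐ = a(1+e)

Convert to SI: a = 15 Gm = 1.5e+10 m.
(a) rₚ = a(1 − e) = 1.5e+10 · (1 − 0.7) = 1.5e+10 · 0.3 ≈ 4.5e+09 m = 4.5 Gm.
(b) rₐ = a(1 + e) = 1.5e+10 · (1 + 0.7) = 1.5e+10 · 1.7 ≈ 2.55e+10 m = 25.5 Gm.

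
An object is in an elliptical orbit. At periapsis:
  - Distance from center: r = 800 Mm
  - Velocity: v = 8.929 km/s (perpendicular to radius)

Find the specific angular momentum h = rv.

Convert to SI: r = 800 Mm = 8e+08 m; v = 8.929 km/s = 8929 m/s.
With v perpendicular to r, h = r · v.
h = 8e+08 · 8929 m²/s ≈ 7.143e+12 m²/s.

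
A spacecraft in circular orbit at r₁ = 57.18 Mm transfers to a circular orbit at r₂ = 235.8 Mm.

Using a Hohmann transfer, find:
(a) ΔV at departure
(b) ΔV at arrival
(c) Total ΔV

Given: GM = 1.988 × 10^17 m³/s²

Convert to SI: r₁ = 57.18 Mm = 5.718e+07 m; r₂ = 235.8 Mm = 2.358e+08 m.
Transfer semi-major axis: a_t = (r₁ + r₂)/2 = (5.718e+07 + 2.358e+08)/2 = 1.4649e+08 m.
Circular speeds: v₁ = √(GM/r₁) = 58963.9 m/s, v₂ = √(GM/r₂) = 29036 m/s.
Transfer speeds (vis-viva v² = GM(2/r − 1/a_t)): v₁ᵗ = 74809 m/s, v₂ᵗ = 18140.7 m/s.
(a) ΔV₁ = |v₁ᵗ − v₁| ≈ 1.585e+04 m/s = 15.85 km/s.
(b) ΔV₂ = |v₂ − v₂ᵗ| ≈ 1.09e+04 m/s = 10.9 km/s.
(c) ΔV_total = ΔV₁ + ΔV₂ ≈ 2.674e+04 m/s = 26.74 km/s.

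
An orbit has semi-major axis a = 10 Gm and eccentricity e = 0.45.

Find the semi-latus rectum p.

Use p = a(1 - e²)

Convert to SI: a = 10 Gm = 1e+10 m.
p = a (1 − e²).
p = 1e+10 · (1 − (0.45)²) = 1e+10 · 0.7975 ≈ 7.975e+09 m = 7.975 Gm.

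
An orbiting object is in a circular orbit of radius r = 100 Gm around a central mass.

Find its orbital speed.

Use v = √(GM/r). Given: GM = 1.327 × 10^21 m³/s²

Convert to SI: r = 100 Gm = 1e+11 m.
For a circular orbit, gravity supplies the centripetal force, so v = √(GM / r).
v = √(1.327e+21 / 1e+11) m/s ≈ 1.152e+05 m/s = 115.2 km/s.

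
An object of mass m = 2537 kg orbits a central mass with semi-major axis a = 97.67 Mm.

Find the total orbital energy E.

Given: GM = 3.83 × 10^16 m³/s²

Convert to SI: a = 97.67 Mm = 9.767e+07 m.
E = −GMm / (2a).
E = −3.83e+16 · 2537 / (2 · 9.767e+07) J ≈ -4.974e+11 J = -497.4 GJ.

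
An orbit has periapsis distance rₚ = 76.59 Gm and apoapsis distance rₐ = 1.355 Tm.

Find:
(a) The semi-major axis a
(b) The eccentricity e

Convert to SI: rₚ = 76.59 Gm = 7.659e+10 m; rₐ = 1.355 Tm = 1.355e+12 m.
(a) a = (rₚ + rₐ) / 2 = (7.659e+10 + 1.355e+12) / 2 ≈ 7.158e+11 m = 715.8 Gm.
(b) e = (rₐ − rₚ) / (rₐ + rₚ) = (1.355e+12 − 7.659e+10) / (1.355e+12 + 7.659e+10) ≈ 0.893.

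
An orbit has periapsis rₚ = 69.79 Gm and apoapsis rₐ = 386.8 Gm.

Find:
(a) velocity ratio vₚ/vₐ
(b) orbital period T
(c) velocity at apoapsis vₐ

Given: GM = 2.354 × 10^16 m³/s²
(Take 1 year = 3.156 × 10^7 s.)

Convert to SI: rₚ = 69.79 Gm = 6.979e+10 m; rₐ = 386.8 Gm = 3.868e+11 m.
(a) Conservation of angular momentum (rₚvₚ = rₐvₐ) gives vₚ/vₐ = rₐ/rₚ = 3.868e+11/6.979e+10 ≈ 5.542
(b) With a = (rₚ + rₐ)/2 = 2.28295e+11 m, T = 2π √(a³/GM) = 2π √((2.28295e+11)³/2.354e+16) s ≈ 4.467e+09 s
(c) With a = (rₚ + rₐ)/2 = 2.28295e+11 m, vₐ = √(GM (2/rₐ − 1/a)) = √(2.354e+16 · (2/3.868e+11 − 1/2.28295e+11)) m/s ≈ 136.4 m/s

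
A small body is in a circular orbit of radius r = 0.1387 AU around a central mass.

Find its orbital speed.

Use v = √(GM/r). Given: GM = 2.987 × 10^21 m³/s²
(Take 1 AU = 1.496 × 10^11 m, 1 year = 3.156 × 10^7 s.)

Convert to SI: r = 0.1387 AU = 2.07495e+10 m.
For a circular orbit, gravity supplies the centripetal force, so v = √(GM / r).
v = √(2.987e+21 / 2.07495e+10) m/s ≈ 3.794e+05 m/s = 80.04 AU/year.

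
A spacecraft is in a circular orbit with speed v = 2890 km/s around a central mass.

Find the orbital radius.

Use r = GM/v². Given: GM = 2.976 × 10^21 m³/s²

Convert to SI: v = 2890 km/s = 2.89e+06 m/s.
For a circular orbit, v² = GM / r, so r = GM / v².
r = 2.976e+21 / (2.89e+06)² m ≈ 3.563e+08 m = 356.3 Mm.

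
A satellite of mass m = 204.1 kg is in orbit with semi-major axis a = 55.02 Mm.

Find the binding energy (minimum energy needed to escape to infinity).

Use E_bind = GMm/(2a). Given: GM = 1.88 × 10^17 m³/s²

Convert to SI: a = 55.02 Mm = 5.502e+07 m.
Total orbital energy is E = −GMm/(2a); binding energy is E_bind = −E = GMm/(2a).
E_bind = 1.88e+17 · 204.1 / (2 · 5.502e+07) J ≈ 3.487e+11 J = 348.7 GJ.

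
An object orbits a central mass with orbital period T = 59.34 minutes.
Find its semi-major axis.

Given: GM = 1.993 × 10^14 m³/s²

Convert to SI: T = 59.34 minutes = 3560.4 s.
Invert Kepler's third law: a = (GM · T² / (4π²))^(1/3).
Substituting T = 3560.4 s and GM = 1.993e+14 m³/s²:
a = (1.993e+14 · (3560.4)² / (4π²))^(1/3) m
a ≈ 4e+06 m = 4 Mm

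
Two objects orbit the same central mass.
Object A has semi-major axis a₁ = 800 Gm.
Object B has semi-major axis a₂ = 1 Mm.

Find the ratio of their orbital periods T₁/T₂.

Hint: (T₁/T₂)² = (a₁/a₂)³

Convert to SI: a₁ = 800 Gm = 8e+11 m; a₂ = 1 Mm = 1e+06 m.
From Kepler's third law, (T₁/T₂)² = (a₁/a₂)³, so T₁/T₂ = (a₁/a₂)^(3/2).
a₁/a₂ = 8e+11 / 1e+06 = 800000.
T₁/T₂ = (800000)^(3/2) ≈ 7.155e+08.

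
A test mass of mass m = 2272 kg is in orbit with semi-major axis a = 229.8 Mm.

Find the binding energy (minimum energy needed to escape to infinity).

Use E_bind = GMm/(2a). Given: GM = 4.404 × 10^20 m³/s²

Convert to SI: a = 229.8 Mm = 2.298e+08 m.
Total orbital energy is E = −GMm/(2a); binding energy is E_bind = −E = GMm/(2a).
E_bind = 4.404e+20 · 2272 / (2 · 2.298e+08) J ≈ 2.177e+15 J = 2.177 PJ.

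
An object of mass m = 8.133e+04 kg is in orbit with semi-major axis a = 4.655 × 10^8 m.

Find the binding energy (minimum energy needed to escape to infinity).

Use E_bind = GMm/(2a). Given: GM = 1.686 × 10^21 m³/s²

Total orbital energy is E = −GMm/(2a); binding energy is E_bind = −E = GMm/(2a).
E_bind = 1.686e+21 · 8.133e+04 / (2 · 4.655e+08) J ≈ 1.473e+17 J = 147.3 PJ.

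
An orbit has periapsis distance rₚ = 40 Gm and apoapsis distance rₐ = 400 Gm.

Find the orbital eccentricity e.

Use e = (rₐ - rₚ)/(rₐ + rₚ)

Convert to SI: rₚ = 40 Gm = 4e+10 m; rₐ = 400 Gm = 4e+11 m.
e = (rₐ − rₚ) / (rₐ + rₚ).
e = (4e+11 − 4e+10) / (4e+11 + 4e+10) = 3.6e+11 / 4.4e+11 ≈ 0.8182.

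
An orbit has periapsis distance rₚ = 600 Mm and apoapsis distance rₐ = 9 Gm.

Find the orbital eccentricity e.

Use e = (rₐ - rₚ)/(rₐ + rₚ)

Convert to SI: rₚ = 600 Mm = 6e+08 m; rₐ = 9 Gm = 9e+09 m.
e = (rₐ − rₚ) / (rₐ + rₚ).
e = (9e+09 − 6e+08) / (9e+09 + 6e+08) = 8.4e+09 / 9.6e+09 ≈ 0.875.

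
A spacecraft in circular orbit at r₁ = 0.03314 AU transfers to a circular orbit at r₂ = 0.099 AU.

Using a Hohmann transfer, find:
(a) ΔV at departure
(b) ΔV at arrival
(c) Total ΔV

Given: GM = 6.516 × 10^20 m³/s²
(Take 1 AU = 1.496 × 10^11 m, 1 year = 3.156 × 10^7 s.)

Convert to SI: r₁ = 0.03314 AU = 4.95774e+09 m; r₂ = 0.099 AU = 1.48104e+10 m.
Transfer semi-major axis: a_t = (r₁ + r₂)/2 = (4.95774e+09 + 1.48104e+10)/2 = 9.88407e+09 m.
Circular speeds: v₁ = √(GM/r₁) = 362534 m/s, v₂ = √(GM/r₂) = 209752 m/s.
Transfer speeds (vis-viva v² = GM(2/r − 1/a_t)): v₁ᵗ = 443776 m/s, v₂ᵗ = 148553 m/s.
(a) ΔV₁ = |v₁ᵗ − v₁| ≈ 8.124e+04 m/s = 17.14 AU/year.
(b) ΔV₂ = |v₂ − v₂ᵗ| ≈ 6.12e+04 m/s = 12.91 AU/year.
(c) ΔV_total = ΔV₁ + ΔV₂ ≈ 1.424e+05 m/s = 30.05 AU/year.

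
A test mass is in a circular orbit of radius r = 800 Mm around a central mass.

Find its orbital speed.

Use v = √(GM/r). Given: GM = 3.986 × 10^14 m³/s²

Convert to SI: r = 800 Mm = 8e+08 m.
For a circular orbit, gravity supplies the centripetal force, so v = √(GM / r).
v = √(3.986e+14 / 8e+08) m/s ≈ 705.9 m/s = 705.9 m/s.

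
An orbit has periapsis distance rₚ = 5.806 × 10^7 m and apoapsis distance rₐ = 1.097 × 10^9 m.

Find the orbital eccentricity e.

e = (rₐ − rₚ) / (rₐ + rₚ).
e = (1.097e+09 − 5.806e+07) / (1.097e+09 + 5.806e+07) = 1.03894e+09 / 1.15506e+09 ≈ 0.8995.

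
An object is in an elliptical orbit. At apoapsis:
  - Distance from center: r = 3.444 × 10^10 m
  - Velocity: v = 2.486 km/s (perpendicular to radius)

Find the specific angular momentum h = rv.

Convert to SI: v = 2.486 km/s = 2486 m/s.
With v perpendicular to r, h = r · v.
h = 3.444e+10 · 2486 m²/s ≈ 8.562e+13 m²/s.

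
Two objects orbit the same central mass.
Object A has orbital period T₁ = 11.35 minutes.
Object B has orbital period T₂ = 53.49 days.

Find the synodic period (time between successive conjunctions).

Convert to SI: T₁ = 11.35 minutes = 681 s; T₂ = 53.49 days = 4.62154e+06 s.
T_syn = |T₁ · T₂ / (T₁ − T₂)|.
T_syn = |681 · 4.62154e+06 / (681 − 4.62154e+06)| s ≈ 681.1 s = 11.35 minutes.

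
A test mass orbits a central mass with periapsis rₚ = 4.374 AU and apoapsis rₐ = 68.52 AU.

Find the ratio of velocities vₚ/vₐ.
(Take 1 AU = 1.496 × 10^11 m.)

Convert to SI: rₚ = 4.374 AU = 6.5435e+11 m; rₐ = 68.52 AU = 1.02506e+13 m.
Conservation of angular momentum gives rₚvₚ = rₐvₐ, so vₚ/vₐ = rₐ/rₚ.
vₚ/vₐ = 1.02506e+13 / 6.5435e+11 ≈ 15.67.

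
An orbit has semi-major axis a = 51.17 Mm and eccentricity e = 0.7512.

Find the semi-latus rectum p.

Convert to SI: a = 51.17 Mm = 5.117e+07 m.
p = a (1 − e²).
p = 5.117e+07 · (1 − (0.7512)²) = 5.117e+07 · 0.435699 ≈ 2.229e+07 m = 22.29 Mm.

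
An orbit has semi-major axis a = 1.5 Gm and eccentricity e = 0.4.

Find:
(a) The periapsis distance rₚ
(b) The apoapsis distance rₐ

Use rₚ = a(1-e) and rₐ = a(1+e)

Convert to SI: a = 1.5 Gm = 1.5e+09 m.
(a) rₚ = a(1 − e) = 1.5e+09 · (1 − 0.4) = 1.5e+09 · 0.6 ≈ 9e+08 m = 900 Mm.
(b) rₐ = a(1 + e) = 1.5e+09 · (1 + 0.4) = 1.5e+09 · 1.4 ≈ 2.1e+09 m = 2.1 Gm.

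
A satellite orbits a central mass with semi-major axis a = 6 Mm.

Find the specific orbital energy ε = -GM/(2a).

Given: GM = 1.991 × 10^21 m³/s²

Convert to SI: a = 6 Mm = 6e+06 m.
ε = −GM / (2a).
ε = −1.991e+21 / (2 · 6e+06) J/kg ≈ -1.659e+14 J/kg = -1.659e+05 GJ/kg.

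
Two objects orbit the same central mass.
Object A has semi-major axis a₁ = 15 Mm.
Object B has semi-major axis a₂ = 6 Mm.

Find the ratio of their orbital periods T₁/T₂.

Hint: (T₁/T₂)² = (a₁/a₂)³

Convert to SI: a₁ = 15 Mm = 1.5e+07 m; a₂ = 6 Mm = 6e+06 m.
From Kepler's third law, (T₁/T₂)² = (a₁/a₂)³, so T₁/T₂ = (a₁/a₂)^(3/2).
a₁/a₂ = 1.5e+07 / 6e+06 = 2.5.
T₁/T₂ = (2.5)^(3/2) ≈ 3.953.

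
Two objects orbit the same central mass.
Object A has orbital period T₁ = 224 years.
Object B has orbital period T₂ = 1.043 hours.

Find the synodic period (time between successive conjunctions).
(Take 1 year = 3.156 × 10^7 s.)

Convert to SI: T₁ = 224 years = 7.06944e+09 s; T₂ = 1.043 hours = 3754.8 s.
T_syn = |T₁ · T₂ / (T₁ − T₂)|.
T_syn = |7.06944e+09 · 3754.8 / (7.06944e+09 − 3754.8)| s ≈ 3755 s = 1.043 hours.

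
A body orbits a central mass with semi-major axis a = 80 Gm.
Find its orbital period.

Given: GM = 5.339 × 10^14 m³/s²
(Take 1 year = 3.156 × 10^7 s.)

Convert to SI: a = 80 Gm = 8e+10 m.
Kepler's third law: T = 2π √(a³ / GM).
Substituting a = 8e+10 m and GM = 5.339e+14 m³/s²:
T = 2π √((8e+10)³ / 5.339e+14) s
T ≈ 6.153e+09 s = 195 years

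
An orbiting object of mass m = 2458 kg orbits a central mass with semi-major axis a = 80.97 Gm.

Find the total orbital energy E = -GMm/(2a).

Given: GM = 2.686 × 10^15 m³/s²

Convert to SI: a = 80.97 Gm = 8.097e+10 m.
E = −GMm / (2a).
E = −2.686e+15 · 2458 / (2 · 8.097e+10) J ≈ -4.077e+07 J = -40.77 MJ.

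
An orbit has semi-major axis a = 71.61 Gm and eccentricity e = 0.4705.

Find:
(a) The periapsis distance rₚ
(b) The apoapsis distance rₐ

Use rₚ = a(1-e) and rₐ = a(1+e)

Convert to SI: a = 71.61 Gm = 7.161e+10 m.
(a) rₚ = a(1 − e) = 7.161e+10 · (1 − 0.4705) = 7.161e+10 · 0.5295 ≈ 3.792e+10 m = 37.92 Gm.
(b) rₐ = a(1 + e) = 7.161e+10 · (1 + 0.4705) = 7.161e+10 · 1.4705 ≈ 1.053e+11 m = 105.3 Gm.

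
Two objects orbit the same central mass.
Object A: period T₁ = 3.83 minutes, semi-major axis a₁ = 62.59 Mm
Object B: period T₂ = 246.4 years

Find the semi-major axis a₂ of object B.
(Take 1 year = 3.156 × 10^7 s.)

Convert to SI: T₁ = 3.83 minutes = 229.8 s; a₁ = 62.59 Mm = 6.259e+07 m; T₂ = 246.4 years = 7.77638e+09 s.
Kepler's third law: (T₁/T₂)² = (a₁/a₂)³ ⇒ a₂ = a₁ · (T₂/T₁)^(2/3).
T₂/T₁ = 7.77638e+09 / 229.8 = 3.38398e+07.
a₂ = 6.259e+07 · (3.38398e+07)^(2/3) m ≈ 6.548e+12 m = 6.548 Tm.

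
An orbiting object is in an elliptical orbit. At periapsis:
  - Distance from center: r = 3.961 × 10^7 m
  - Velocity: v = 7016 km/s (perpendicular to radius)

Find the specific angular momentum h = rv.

Convert to SI: v = 7016 km/s = 7.016e+06 m/s.
With v perpendicular to r, h = r · v.
h = 3.961e+07 · 7.016e+06 m²/s ≈ 2.779e+14 m²/s.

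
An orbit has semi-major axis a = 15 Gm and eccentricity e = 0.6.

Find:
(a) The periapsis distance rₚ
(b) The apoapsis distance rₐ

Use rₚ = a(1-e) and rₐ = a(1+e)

Convert to SI: a = 15 Gm = 1.5e+10 m.
(a) rₚ = a(1 − e) = 1.5e+10 · (1 − 0.6) = 1.5e+10 · 0.4 ≈ 6e+09 m = 6 Gm.
(b) rₐ = a(1 + e) = 1.5e+10 · (1 + 0.6) = 1.5e+10 · 1.6 ≈ 2.4e+10 m = 24 Gm.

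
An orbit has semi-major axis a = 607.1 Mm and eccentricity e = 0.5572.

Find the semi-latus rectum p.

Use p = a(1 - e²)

Convert to SI: a = 607.1 Mm = 6.071e+08 m.
p = a (1 − e²).
p = 6.071e+08 · (1 − (0.5572)²) = 6.071e+08 · 0.689528 ≈ 4.186e+08 m = 418.6 Mm.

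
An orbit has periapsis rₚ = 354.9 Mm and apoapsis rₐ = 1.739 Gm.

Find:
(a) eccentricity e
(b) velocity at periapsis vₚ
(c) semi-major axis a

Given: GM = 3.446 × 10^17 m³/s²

Convert to SI: rₚ = 354.9 Mm = 3.549e+08 m; rₐ = 1.739 Gm = 1.739e+09 m.
(a) e = (rₐ − rₚ)/(rₐ + rₚ) = (1.739e+09 − 3.549e+08)/(1.739e+09 + 3.549e+08) ≈ 0.661
(b) With a = (rₚ + rₐ)/2 = 1.04695e+09 m, vₚ = √(GM (2/rₚ − 1/a)) = √(3.446e+17 · (2/3.549e+08 − 1/1.04695e+09)) m/s ≈ 4.016e+04 m/s
(c) a = (rₚ + rₐ)/2 = (3.549e+08 + 1.739e+09)/2 ≈ 1.047e+09 m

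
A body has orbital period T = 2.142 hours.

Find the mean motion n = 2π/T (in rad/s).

Convert to SI: T = 2.142 hours = 7711.2 s.
n = 2π / T.
n = 2π / 7711.2 s ≈ 0.0008148 rad/s.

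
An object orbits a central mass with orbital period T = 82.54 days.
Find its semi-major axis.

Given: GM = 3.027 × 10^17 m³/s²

Convert to SI: T = 82.54 days = 7.13146e+06 s.
Invert Kepler's third law: a = (GM · T² / (4π²))^(1/3).
Substituting T = 7.13146e+06 s and GM = 3.027e+17 m³/s²:
a = (3.027e+17 · (7.13146e+06)² / (4π²))^(1/3) m
a ≈ 7.306e+09 m = 7.306 Gm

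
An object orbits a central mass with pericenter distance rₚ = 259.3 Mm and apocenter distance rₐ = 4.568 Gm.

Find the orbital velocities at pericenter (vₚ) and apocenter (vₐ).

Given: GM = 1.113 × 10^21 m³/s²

Convert to SI: rₚ = 259.3 Mm = 2.593e+08 m; rₐ = 4.568 Gm = 4.568e+09 m.
Use the vis-viva equation v² = GM(2/r − 1/a) with a = (rₚ + rₐ)/2 = (2.593e+08 + 4.568e+09)/2 = 2.41365e+09 m.
vₚ = √(GM · (2/rₚ − 1/a)) = √(1.113e+21 · (2/2.593e+08 − 1/2.41365e+09)) m/s ≈ 2.85e+06 m/s = 2850 km/s.
vₐ = √(GM · (2/rₐ − 1/a)) = √(1.113e+21 · (2/4.568e+09 − 1/2.41365e+09)) m/s ≈ 1.618e+05 m/s = 161.8 km/s.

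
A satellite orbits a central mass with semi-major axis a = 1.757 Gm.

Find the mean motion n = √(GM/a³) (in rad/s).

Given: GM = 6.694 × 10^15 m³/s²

Convert to SI: a = 1.757 Gm = 1.757e+09 m.
n = √(GM / a³).
n = √(6.694e+15 / (1.757e+09)³) rad/s ≈ 1.111e-06 rad/s.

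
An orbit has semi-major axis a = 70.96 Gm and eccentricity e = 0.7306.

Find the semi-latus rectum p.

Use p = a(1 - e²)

Convert to SI: a = 70.96 Gm = 7.096e+10 m.
p = a (1 − e²).
p = 7.096e+10 · (1 − (0.7306)²) = 7.096e+10 · 0.466224 ≈ 3.308e+10 m = 33.08 Gm.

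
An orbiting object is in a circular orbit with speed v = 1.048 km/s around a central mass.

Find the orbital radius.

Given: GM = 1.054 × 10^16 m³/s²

Convert to SI: v = 1.048 km/s = 1048 m/s.
For a circular orbit, v² = GM / r, so r = GM / v².
r = 1.054e+16 / (1048)² m ≈ 9.597e+09 m = 9.597 Gm.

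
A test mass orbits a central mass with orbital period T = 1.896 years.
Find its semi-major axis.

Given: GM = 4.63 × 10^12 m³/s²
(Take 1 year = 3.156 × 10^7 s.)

Convert to SI: T = 1.896 years = 5.98378e+07 s.
Invert Kepler's third law: a = (GM · T² / (4π²))^(1/3).
Substituting T = 5.98378e+07 s and GM = 4.63e+12 m³/s²:
a = (4.63e+12 · (5.98378e+07)² / (4π²))^(1/3) m
a ≈ 7.488e+08 m = 748.8 Mm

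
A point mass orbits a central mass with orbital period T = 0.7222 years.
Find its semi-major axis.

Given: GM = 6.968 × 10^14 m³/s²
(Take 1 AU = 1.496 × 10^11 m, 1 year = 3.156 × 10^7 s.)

Convert to SI: T = 0.7222 years = 2.27926e+07 s.
Invert Kepler's third law: a = (GM · T² / (4π²))^(1/3).
Substituting T = 2.27926e+07 s and GM = 6.968e+14 m³/s²:
a = (6.968e+14 · (2.27926e+07)² / (4π²))^(1/3) m
a ≈ 2.093e+09 m = 0.01399 AU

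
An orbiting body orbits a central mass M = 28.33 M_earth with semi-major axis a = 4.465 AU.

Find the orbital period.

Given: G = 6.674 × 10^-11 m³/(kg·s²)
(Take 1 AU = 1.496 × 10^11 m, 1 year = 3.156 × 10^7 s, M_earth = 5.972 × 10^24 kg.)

Convert to SI: a = 4.465 AU = 6.67964e+11 m; M = 28.33 M_earth = 1.69187e+26 kg.
GM = G · M = 6.674e-11 · 1.69187e+26 = 1.12915e+16 m³/s².
Kepler's third law: T = 2π √(a³ / GM).
Substituting a = 6.67964e+11 m and GM = 1.12915e+16 m³/s²:
T = 2π √((6.67964e+11)³ / 1.12915e+16) s
T ≈ 3.228e+10 s = 1023 years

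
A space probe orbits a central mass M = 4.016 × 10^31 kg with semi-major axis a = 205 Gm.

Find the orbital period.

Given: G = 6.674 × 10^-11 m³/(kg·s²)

Convert to SI: a = 205 Gm = 2.05e+11 m.
GM = G · M = 6.674e-11 · 4.016e+31 = 2.68028e+21 m³/s².
Kepler's third law: T = 2π √(a³ / GM).
Substituting a = 2.05e+11 m and GM = 2.68028e+21 m³/s²:
T = 2π √((2.05e+11)³ / 2.68028e+21) s
T ≈ 1.126e+07 s = 130.4 days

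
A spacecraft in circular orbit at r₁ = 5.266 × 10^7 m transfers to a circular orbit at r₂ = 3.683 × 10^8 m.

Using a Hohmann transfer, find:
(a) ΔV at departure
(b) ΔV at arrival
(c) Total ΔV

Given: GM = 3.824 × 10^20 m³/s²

Transfer semi-major axis: a_t = (r₁ + r₂)/2 = (5.266e+07 + 3.683e+08)/2 = 2.1048e+08 m.
Circular speeds: v₁ = √(GM/r₁) = 2.69475e+06 m/s, v₂ = √(GM/r₂) = 1.01896e+06 m/s.
Transfer speeds (vis-viva v² = GM(2/r − 1/a_t)): v₁ᵗ = 3.56463e+06 m/s, v₂ᵗ = 509675 m/s.
(a) ΔV₁ = |v₁ᵗ − v₁| ≈ 8.699e+05 m/s = 869.9 km/s.
(b) ΔV₂ = |v₂ − v₂ᵗ| ≈ 5.093e+05 m/s = 509.3 km/s.
(c) ΔV_total = ΔV₁ + ΔV₂ ≈ 1.379e+06 m/s = 1379 km/s.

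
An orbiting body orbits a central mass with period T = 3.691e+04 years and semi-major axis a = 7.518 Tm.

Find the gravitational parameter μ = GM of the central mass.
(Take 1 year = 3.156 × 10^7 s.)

Convert to SI: T = 3.691e+04 years = 1.16488e+12 s; a = 7.518 Tm = 7.518e+12 m.
GM = 4π² · a³ / T².
GM = 4π² · (7.518e+12)³ / (1.16488e+12)² m³/s² ≈ 1.236e+16 m³/s² = 1.236 × 10^16 m³/s².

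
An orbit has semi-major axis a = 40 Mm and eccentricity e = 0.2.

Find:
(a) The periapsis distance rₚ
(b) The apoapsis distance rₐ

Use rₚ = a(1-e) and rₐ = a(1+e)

Convert to SI: a = 40 Mm = 4e+07 m.
(a) rₚ = a(1 − e) = 4e+07 · (1 − 0.2) = 4e+07 · 0.8 ≈ 3.2e+07 m = 32 Mm.
(b) rₐ = a(1 + e) = 4e+07 · (1 + 0.2) = 4e+07 · 1.2 ≈ 4.8e+07 m = 48 Mm.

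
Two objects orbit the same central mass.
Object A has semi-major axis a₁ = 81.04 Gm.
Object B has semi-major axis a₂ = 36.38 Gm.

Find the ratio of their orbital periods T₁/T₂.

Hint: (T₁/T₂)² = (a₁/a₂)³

Convert to SI: a₁ = 81.04 Gm = 8.104e+10 m; a₂ = 36.38 Gm = 3.638e+10 m.
From Kepler's third law, (T₁/T₂)² = (a₁/a₂)³, so T₁/T₂ = (a₁/a₂)^(3/2).
a₁/a₂ = 8.104e+10 / 3.638e+10 = 2.2276.
T₁/T₂ = (2.2276)^(3/2) ≈ 3.325.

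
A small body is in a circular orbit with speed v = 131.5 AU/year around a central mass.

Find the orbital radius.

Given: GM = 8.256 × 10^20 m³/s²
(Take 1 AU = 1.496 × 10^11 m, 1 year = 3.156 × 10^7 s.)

Convert to SI: v = 131.5 AU/year = 623333 m/s.
For a circular orbit, v² = GM / r, so r = GM / v².
r = 8.256e+20 / (623333)² m ≈ 2.125e+09 m = 0.0142 AU.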